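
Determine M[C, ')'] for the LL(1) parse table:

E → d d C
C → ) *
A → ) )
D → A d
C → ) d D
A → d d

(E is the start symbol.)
C → ) *, C → ) d D

To find M[C, ')'], we find productions for C where ')' is in the predict set (PREDICT(N → α) = (FIRST(α) \ {ε}) ∪ (FOLLOW(N) if α ⇒* ε)).

C → ) *: PREDICT = { ')' }
  ')' is in predict set, so this production goes in M[C, ')']
C → ) d D: PREDICT = { ')' }
  ')' is in predict set, so this production goes in M[C, ')']

M[C, ')'] = C → ) *, C → ) d D  (a multiply-defined cell — the grammar is not LL(1))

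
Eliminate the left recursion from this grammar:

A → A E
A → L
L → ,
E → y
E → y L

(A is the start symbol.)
A → L A'
A' → E A'
A' → ε
L → ,
E → y
E → y L

A is directly left-recursive. The standard transformation for
  A → A α₁ | ... | A α_m | β₁ | ... | β_n
is
  A  → β₁ A' | ... | β_n A'
  A' → α₁ A' | ... | α_m A' | ε

A → L becomes A → L A'
A → A E becomes A' → E A'
Add A' → ε

Productions for other non-terminals are unchanged:
  L → ,
  E → y
  E → y L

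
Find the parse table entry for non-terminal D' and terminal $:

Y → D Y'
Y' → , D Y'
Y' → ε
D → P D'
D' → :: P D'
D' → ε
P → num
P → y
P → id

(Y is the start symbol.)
D' → ε

To find M[D', $], we find productions for D' where $ is in the predict set (PREDICT(N → α) = (FIRST(α) \ {ε}) ∪ (FOLLOW(N) if α ⇒* ε)).

Relevant sets:
  FOLLOW(D') = { $, ',' }

D' → :: P D': PREDICT = { '::' }
D' → ε: PREDICT = { $, ',' }
  $ is in predict set, so this production goes in M[D', $]

M[D', $] = D' → ε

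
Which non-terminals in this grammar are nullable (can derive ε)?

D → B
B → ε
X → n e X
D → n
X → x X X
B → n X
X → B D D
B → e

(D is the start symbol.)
A non-terminal is nullable if it can derive ε (the empty string): either it has an ε-production, or it has a production whose right-hand side consists entirely of nullable non-terminals.

ε-productions: B → ε
So B is immediately nullable.
D → B: every symbol on the right is nullable, so D is nullable too.
X → B D D: every symbol on the right is nullable, so X is nullable too.
Every non-terminal is now nullable.
Nullable = { 'B', 'D', 'X' }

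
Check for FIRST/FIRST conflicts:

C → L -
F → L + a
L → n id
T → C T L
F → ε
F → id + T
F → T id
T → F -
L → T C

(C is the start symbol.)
FIRST sets of the non-terminals at (or reachable through a nullable prefix from) the front of some alternative:
  FIRST(L) = { '-', 'id', 'n' }
  FIRST(T) = { '-', 'id', 'n' }
  FIRST(C) = { '-', 'id', 'n' }
  FIRST(F) = { '-', 'id', 'n', ε }

Productions for F:
  F → L + a: FIRST = { '-', 'id', 'n' }
  F → ε: FIRST = { ε }
  F → id + T: FIRST = { 'id' }
  F → T id: FIRST = { '-', 'id', 'n' }
Productions for L:
  L → n id: FIRST = { 'n' }
  L → T C: FIRST = { '-', 'id', 'n' }
Productions for T:
  T → C T L: FIRST = { '-', 'id', 'n' }
  T → F -: FIRST = { '-', 'id', 'n' }
C has only one production, so no FIRST/FIRST conflict is possible there.

Conflict for F: F → L + a and F → id + T
  Overlap: { 'id' }
Conflict for F: F → L + a and F → T id
  Overlap: { '-', 'id', 'n' }
Conflict for F: F → id + T and F → T id
  Overlap: { 'id' }
Conflict for L: L → n id and L → T C
  Overlap: { 'n' }
Conflict for T: T → C T L and T → F -
  Overlap: { '-', 'id', 'n' }

Answer: Yes. F → L '+' a / F → id '+' T on { 'id' }; F → L '+' a / F → T id on { '-', 'id', 'n' }; F → id '+' T / F → T id on { 'id' }; L → n id / L → T C on { 'n' }; T → C T L / T → F '-' on { '-', 'id', 'n' }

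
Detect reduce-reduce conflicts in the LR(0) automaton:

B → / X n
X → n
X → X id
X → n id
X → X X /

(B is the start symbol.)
A reduce-reduce conflict occurs when an LR(0) state has two complete items [A → α .] and [B → β .] — both call for a reduction, and with no lookahead the parser cannot choose between them.

Augment with B' → B and build the canonical LR(0) collection (I0 = CLOSURE({[B' → . B]}), then GOTO on every symbol after a dot until no new states appear). It has 10 states:
  I0: { [B → . / X n], [B' → . B] }  — shift
  I1: { [B → / . X n], [X → . X X /], [X → . X id], [X → . n id], [X → . n] }  — shift
  I2: { [B' → B .] }  — accept
  I3: { [B → / X . n], [X → . X X /], [X → . X id], [X → . n id], [X → . n], [X → X . X /], [X → X . id] }  — shift
  I4: { [X → n . id], [X → n .] }  — shift, reduce
  I5: { [X → n id .] }  — reduce
  I6: { [X → . X X /], [X → . X id], [X → . n id], [X → . n], [X → X . X /], [X → X . id], [X → X X . /] }  — shift
  I7: { [X → X id .] }  — reduce
  I8: { [B → / X n .], [X → n . id], [X → n .] }  — shift, 2 reduces
  I9: { [X → X X / .] }  — reduce

I8 contains complete items [B → / X n .], [X → n .] — reduce-reduce conflict.

Answer: Yes — I8: [B → / X n .] vs [X → n .]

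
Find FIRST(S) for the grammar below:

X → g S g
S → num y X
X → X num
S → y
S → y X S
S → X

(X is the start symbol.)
To compute FIRST(S), examine every production with S on the left-hand side, reading each right-hand side left to right until a non-nullable symbol is reached.

FIRST sets of the other non-terminals involved (by the same procedure, iterated to a fixed point):
  FIRST(X) = { 'g' }

From S → num y X:
  - num is a terminal: add 'num' and stop
From S → y:
  - y is a terminal: add 'y' and stop
From S → y X S:
  - y is a terminal: add 'y' and stop
From S → X:
  - X is a non-terminal: add FIRST(X) \ {ε} = { 'g' }
    X is not nullable, so stop

Collecting: FIRST(S) = { 'g', 'num', 'y' }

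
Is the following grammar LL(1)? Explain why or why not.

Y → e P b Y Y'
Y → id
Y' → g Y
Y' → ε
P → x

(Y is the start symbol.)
No. Predict set conflict for Y': { 'g' }

A grammar is LL(1) if for each non-terminal N with multiple productions, the predict sets of those productions are pairwise disjoint, where PREDICT(N → α) = (FIRST(α) \ {ε}) ∪ (FOLLOW(N) if α ⇒* ε).

Relevant sets:
  FOLLOW(Y') = { $, 'g' }

For Y:
  PREDICT(Y → e P b Y Y') = { 'e' }
  PREDICT(Y → id) = { 'id' }
For Y':
  PREDICT(Y' → g Y) = { 'g' }
  PREDICT(Y' → ε) = { $, 'g' }
P has a single production, so nothing to check there.

Conflict found: Predict set conflict for Y': { 'g' }
The grammar is NOT LL(1).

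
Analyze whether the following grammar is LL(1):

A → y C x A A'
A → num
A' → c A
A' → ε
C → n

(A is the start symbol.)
A grammar is LL(1) if for each non-terminal N with multiple productions, the predict sets of those productions are pairwise disjoint, where PREDICT(N → α) = (FIRST(α) \ {ε}) ∪ (FOLLOW(N) if α ⇒* ε).

Relevant sets:
  FOLLOW(A') = { $, 'c' }

For A:
  PREDICT(A → y C x A A') = { 'y' }
  PREDICT(A → num) = { 'num' }
For A':
  PREDICT(A' → c A) = { 'c' }
  PREDICT(A' → ε) = { $, 'c' }
C has a single production, so nothing to check there.

Conflict found: Predict set conflict for A': { 'c' }
The grammar is NOT LL(1).

Answer: No. Predict set conflict for A': { 'c' }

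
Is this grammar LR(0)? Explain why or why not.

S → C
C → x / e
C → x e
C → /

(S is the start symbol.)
Yes, the grammar is LR(0)

Augment with S' → S and build the canonical LR(0) collection (I0 = CLOSURE({[S' → . S]}), then GOTO on every symbol after a dot until no new states appear). It has 8 states:
  I0: { [C → . /], [C → . x / e], [C → . x e], [S → . C], [S' → . S] }  — shift
  I1: { [C → / .] }  — reduce
  I2: { [S → C .] }  — reduce
  I3: { [S' → S .] }  — accept
  I4: { [C → x . / e], [C → x . e] }  — shift
  I5: { [C → x / . e] }  — shift
  I6: { [C → x e .] }  — reduce
  I7: { [C → x / e .] }  — reduce

Every state is either a pure shift/goto state or contains exactly one complete item and nothing to shift — no conflicts. The grammar is LR(0).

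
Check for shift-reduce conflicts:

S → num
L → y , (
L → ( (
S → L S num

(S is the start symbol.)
No shift-reduce conflicts

Augment with S' → S and build the canonical LR(0) collection (I0 = CLOSURE({[S' → . S]}), then GOTO on every symbol after a dot until no new states appear). It has 11 states:
  I0: { [L → . ( (], [L → . y , (], [S → . L S num], [S → . num], [S' → . S] }  — shift
  I1: { [L → ( . (] }  — shift
  I2: { [L → . ( (], [L → . y , (], [S → . L S num], [S → . num], [S → L . S num] }  — shift
  I3: { [S' → S .] }  — accept
  I4: { [S → num .] }  — reduce
  I5: { [L → y . , (] }  — shift
  I6: { [L → y , . (] }  — shift
  I7: { [L → y , ( .] }  — reduce
  I8: { [S → L S . num] }  — shift
  I9: { [S → L S num .] }  — reduce
  I10: { [L → ( ( .] }  — reduce

No state contains both a complete item and a shift item.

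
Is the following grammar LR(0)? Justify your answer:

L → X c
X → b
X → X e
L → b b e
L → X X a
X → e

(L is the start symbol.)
A grammar is LR(0) if no state in the canonical LR(0) collection has:
  - both a shift item (dot before a terminal) and a complete item (shift-reduce conflict), or
  - two or more complete items (reduce-reduce conflict; the accept item [L' → L .] counts as a complete item here).

Augment with L' → L and build the canonical LR(0) collection (I0 = CLOSURE({[L' → . L]}), then GOTO on every symbol after a dot until no new states appear). It has 13 states:
  I0: { [L → . X X a], [L → . X c], [L → . b b e], [L' → . L], [X → . X e], [X → . b], [X → . e] }  — shift
  I1: { [L' → L .] }  — accept
  I2: { [L → X . X a], [L → X . c], [X → . X e], [X → . b], [X → . e], [X → X . e] }  — shift
  I3: { [L → b . b e], [X → b .] }  — shift, reduce
  I4: { [X → e .] }  — reduce
  I5: { [L → b b . e] }  — shift
  I6: { [L → b b e .] }  — reduce
  I7: { [L → X X . a], [X → X . e] }  — shift
  I8: { [X → b .] }  — reduce
  I9: { [L → X c .] }  — reduce
  I10: { [X → X e .], [X → e .] }  — 2 reduces
  I11: { [L → X X a .] }  — reduce
  I12: { [X → X e .] }  — reduce

Conflict in state I3:
  Shift-reduce conflict between [X → b .] and [L → b . b e]
So the grammar is NOT LR(0).

Answer: No. Shift-reduce conflict between [X → b .] and [L → b . b e]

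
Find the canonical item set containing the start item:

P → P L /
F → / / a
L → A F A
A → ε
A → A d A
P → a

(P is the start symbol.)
First, augment the grammar with P' → P
I₀ = CLOSURE({ [P' → . P] }):
  [P' → . P] has the dot before P: add [P → . P L /], [P → . a]
No further items can be added.

I₀ = { [P → . P L /], [P → . a], [P' → . P] }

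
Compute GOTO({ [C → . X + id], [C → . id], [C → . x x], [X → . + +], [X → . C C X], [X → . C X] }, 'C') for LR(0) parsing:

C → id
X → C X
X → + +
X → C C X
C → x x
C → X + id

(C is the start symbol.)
{ [C → . X + id], [C → . id], [C → . x x], [X → . + +], [X → . C C X], [X → . C X], [X → C . C X], [X → C . X] }

GOTO(I, 'C') = CLOSURE({ [A → αX.β] : [A → α.Xβ] ∈ I, X = 'C' })

Items with dot before 'C', with the dot advanced:
  [X → . C C X] → [X → C . C X]
  [X → . C X] → [X → C . X]
Closure of the advanced items:
  [X → C . C X] has the dot before C: add [C → . id], [C → . x x], [C → . X + id]
  [X → C . X] has the dot before X: add [X → . C X], [X → . + +], [X → . C C X]

GOTO = { [C → . X + id], [C → . id], [C → . x x], [X → . + +], [X → . C C X], [X → . C X], [X → C . C X], [X → C . X] }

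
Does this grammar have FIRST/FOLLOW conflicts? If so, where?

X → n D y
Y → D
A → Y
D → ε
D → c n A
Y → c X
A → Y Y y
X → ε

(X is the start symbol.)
Nullable non-terminals: A, D, X, Y.
FIRST sets used below: FIRST(Y) = { 'c', ε }, FIRST(D) = { 'c', ε }

A: nullable alternative(s) A → Y; FOLLOW(A) = { 'c', 'y' }
  A → Y: FIRST \ {ε} = { 'c' } — this is the only nullable alternative, skip
  A → Y Y y: FIRST \ {ε} = { 'c', 'y' } — overlaps FOLLOW(A) on { 'c', 'y' }: CONFLICT

D: nullable alternative(s) D → ε; FOLLOW(D) = { 'c', 'y' }
  D → ε: FIRST \ {ε} = { } — this is the only nullable alternative, skip
  D → c n A: FIRST \ {ε} = { 'c' } — overlaps FOLLOW(D) on { 'c' }: CONFLICT

X: nullable alternative(s) X → ε; FOLLOW(X) = { $, 'c', 'y' }
  X → n D y: FIRST \ {ε} = { 'n' } — disjoint from FOLLOW(X)
  X → ε: FIRST \ {ε} = { } — this is the only nullable alternative, skip

Y: nullable alternative(s) Y → D; FOLLOW(Y) = { 'c', 'y' }
  Y → D: FIRST \ {ε} = { 'c' } — this is the only nullable alternative, skip
  Y → c X: FIRST \ {ε} = { 'c' } — overlaps FOLLOW(Y) on { 'c' }: CONFLICT

So the grammar has 3 FIRST/FOLLOW conflicts (marked CONFLICT above).

Answer: Yes. Y → c X with FOLLOW(Y) on { 'c' }; A → Y Y y with FOLLOW(A) on { 'c', 'y' }; D → c n A with FOLLOW(D) on { 'c' }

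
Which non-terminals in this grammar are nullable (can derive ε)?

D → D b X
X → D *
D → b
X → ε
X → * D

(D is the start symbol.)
{ 'X' }

ε-productions: X → ε
So X is immediately nullable.
No further non-terminal can be added: every production for the remaining non-terminals contains a terminal or a non-nullable non-terminal.
Nullable = { 'X' }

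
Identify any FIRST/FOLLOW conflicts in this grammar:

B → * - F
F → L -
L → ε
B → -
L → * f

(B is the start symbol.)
A FIRST/FOLLOW conflict occurs when a non-terminal N has a nullable alternative N → β (β ⇒* ε) and another alternative N → α with FIRST(α) ∩ FOLLOW(N) ≠ ∅: on such a lookahead the parser cannot decide between expanding α and letting N vanish via β.

Nullable non-terminals: L.

L: nullable alternative(s) L → ε; FOLLOW(L) = { '-' }
  L → ε: FIRST \ {ε} = { } — this is the only nullable alternative, skip
  L → * f: FIRST \ {ε} = { '*' } — disjoint from FOLLOW(L)

B, F have no nullable alternative, so no FIRST/FOLLOW check is needed there.

No FIRST/FOLLOW conflicts found.

Answer: No FIRST/FOLLOW conflicts.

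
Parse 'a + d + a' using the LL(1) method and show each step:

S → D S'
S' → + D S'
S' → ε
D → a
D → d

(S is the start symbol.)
LL(1) parsing maintains a stack (initially the start symbol over $) and the input. At each step: if the stack top is a terminal, match it against the current input token; if it is a non-terminal N, replace it with the RHS of M[N, lookahead] (the unique production whose predict set contains the lookahead).

Stack is shown with the top on the left.

Stack     Input        Action
-----------------------------
S $       a + d + a $  output S → D S'
D S' $    a + d + a $  output D → a
a S' $    a + d + a $  match 'a'
S' $      + d + a $    output S' → + D S'
+ D S' $  + d + a $    match '+'
D S' $    d + a $      output D → d
d S' $    d + a $      match 'd'
S' $      + a $        output S' → + D S'
+ D S' $  + a $        match '+'
D S' $    a $          output D → a
a S' $    a $          match 'a'
S' $      $            output S' → ε
$         $            accept

The string is accepted.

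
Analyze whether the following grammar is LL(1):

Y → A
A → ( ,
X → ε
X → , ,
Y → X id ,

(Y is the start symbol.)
Yes, the grammar is LL(1).

Relevant sets:
  FIRST(A) = { '(' }
  FIRST(X) = { ',', ε }
  FOLLOW(X) = { 'id' }

For Y:
  PREDICT(Y → A) = { '(' }
  PREDICT(Y → X id ',') = { ',', 'id' }
For X:
  PREDICT(X → ε) = { 'id' }
  PREDICT(X → ',' ',') = { ',' }
A has a single production, so nothing to check there.

All predict sets are disjoint. The grammar IS LL(1).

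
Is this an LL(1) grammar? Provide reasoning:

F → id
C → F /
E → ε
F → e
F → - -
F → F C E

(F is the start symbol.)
No. Predict set conflict for F: { 'id' }

Relevant sets:
  FIRST(F) = { '-', 'e', 'id' }

For F:
  PREDICT(F → id) = { 'id' }
  PREDICT(F → e) = { 'e' }
  PREDICT(F → '-' '-') = { '-' }
  PREDICT(F → F C E) = { '-', 'e', 'id' }
C, E have a single production, so nothing to check there.

Conflict found: Predict set conflict for F: { 'id' }
The grammar is NOT LL(1).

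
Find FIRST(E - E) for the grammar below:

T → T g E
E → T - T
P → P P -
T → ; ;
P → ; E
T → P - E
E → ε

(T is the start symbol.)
FIRST sets of the non-terminals involved (from the grammar, by fixed-point iteration):
  FIRST(E) = { ';', ε }

To compute FIRST(E - E), process the symbols left to right:
Symbol E is a non-terminal. Add FIRST(E) \ {ε} = { ';' }
E is nullable (ε ∈ FIRST(E)), continue to the next symbol.
Symbol - is a terminal. Add '-' and stop.
FIRST(E - E) = { '-', ';' }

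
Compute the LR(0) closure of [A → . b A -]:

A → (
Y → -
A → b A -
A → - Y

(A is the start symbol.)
{ [A → . b A -] }

To compute CLOSURE, for each item [A → α.Bβ] where B is a non-terminal, add [B → .γ] for all productions B → γ; repeat for the newly added items until nothing changes.

Start with: [A → . b A -]
The dot precedes the terminal b, so nothing is added.

CLOSURE = { [A → . b A -] }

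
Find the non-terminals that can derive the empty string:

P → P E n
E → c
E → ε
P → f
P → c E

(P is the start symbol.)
ε-productions: E → ε
So E is immediately nullable.
No further non-terminal can be added: every production for the remaining non-terminals contains a terminal or a non-nullable non-terminal.
Nullable = { 'E' }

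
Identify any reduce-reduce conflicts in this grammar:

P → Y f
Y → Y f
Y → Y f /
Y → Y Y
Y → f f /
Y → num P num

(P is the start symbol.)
Augment with P' → P and build the canonical LR(0) collection (I0 = CLOSURE({[P' → . P]}), then GOTO on every symbol after a dot until no new states appear). It has 13 states:
  I0: { [P → . Y f], [P' → . P], [Y → . Y Y], [Y → . Y f /], [Y → . Y f], [Y → . f f /], [Y → . num P num] }  — shift
  I1: { [P' → P .] }  — accept
  I2: { [P → Y . f], [Y → . Y Y], [Y → . Y f /], [Y → . Y f], [Y → . f f /], [Y → . num P num], [Y → Y . Y], [Y → Y . f /], [Y → Y . f] }  — shift
  I3: { [Y → f . f /] }  — shift
  I4: { [P → . Y f], [Y → . Y Y], [Y → . Y f /], [Y → . Y f], [Y → . f f /], [Y → . num P num], [Y → num . P num] }  — shift
  I5: { [Y → num P . num] }  — shift
  I6: { [Y → num P num .] }  — reduce
  I7: { [Y → f f . /] }  — shift
  I8: { [Y → f f / .] }  — reduce
  I9: { [Y → . Y Y], [Y → . Y f /], [Y → . Y f], [Y → . f f /], [Y → . num P num], [Y → Y . Y], [Y → Y . f /], [Y → Y . f], [Y → Y Y .] }  — shift, reduce
  I10: { [P → Y f .], [Y → Y f . /], [Y → Y f .], [Y → f . f /] }  — shift, 2 reduces
  I11: { [Y → Y f / .] }  — reduce
  I12: { [Y → Y f . /], [Y → Y f .], [Y → f . f /] }  — shift, reduce

I10 contains complete items [P → Y f .], [Y → Y f .] — reduce-reduce conflict.

Answer: Yes — I10: [P → Y f .] vs [Y → Y f .]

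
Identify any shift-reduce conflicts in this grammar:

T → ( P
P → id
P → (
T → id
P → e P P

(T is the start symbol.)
No shift-reduce conflicts

A shift-reduce conflict occurs when an LR(0) state has both:
  - a complete (reduce) item [A → α .] (dot at the end), and
  - a shift item [B → β . c γ] (dot before a terminal).

Augment with T' → T and build the canonical LR(0) collection (I0 = CLOSURE({[T' → . T]}), then GOTO on every symbol after a dot until no new states appear). It has 10 states:
  I0: { [T → . ( P], [T → . id], [T' → . T] }  — shift
  I1: { [P → . (], [P → . e P P], [P → . id], [T → ( . P] }  — shift
  I2: { [T' → T .] }  — accept
  I3: { [T → id .] }  — reduce
  I4: { [P → ( .] }  — reduce
  I5: { [T → ( P .] }  — reduce
  I6: { [P → . (], [P → . e P P], [P → . id], [P → e . P P] }  — shift
  I7: { [P → id .] }  — reduce
  I8: { [P → . (], [P → . e P P], [P → . id], [P → e P . P] }  — shift
  I9: { [P → e P P .] }  — reduce

No state contains both a complete item and a shift item.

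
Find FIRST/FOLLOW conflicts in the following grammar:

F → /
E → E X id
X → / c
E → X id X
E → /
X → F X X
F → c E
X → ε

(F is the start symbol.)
Yes. X → '/' c with FOLLOW(X) on { '/' }; X → F X X with FOLLOW(X) on { '/', 'c' }

Nullable non-terminals: X.
FIRST sets used below: FIRST(F) = { '/', 'c' }

X: nullable alternative(s) X → ε; FOLLOW(X) = { $, '/', 'c', 'id' }
  X → / c: FIRST \ {ε} = { '/' } — overlaps FOLLOW(X) on { '/' }: CONFLICT
  X → F X X: FIRST \ {ε} = { '/', 'c' } — overlaps FOLLOW(X) on { '/', 'c' }: CONFLICT
  X → ε: FIRST \ {ε} = { } — this is the only nullable alternative, skip

E, F have no nullable alternative, so no FIRST/FOLLOW check is needed there.

So the grammar has 2 FIRST/FOLLOW conflicts (marked CONFLICT above).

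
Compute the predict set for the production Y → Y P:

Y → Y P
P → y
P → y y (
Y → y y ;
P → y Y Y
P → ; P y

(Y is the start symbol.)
{ 'y' }

PREDICT(Y → Y P) = (FIRST(RHS) \ {ε}) ∪ (FOLLOW(Y) if ε ∈ FIRST(RHS), i.e. RHS ⇒* ε)
FIRST(Y) = { 'y' }
FIRST(Y P) = { 'y' }
ε ∉ FIRST(Y P), so FOLLOW(Y) is not added.
PREDICT(Y → Y P) = { 'y' }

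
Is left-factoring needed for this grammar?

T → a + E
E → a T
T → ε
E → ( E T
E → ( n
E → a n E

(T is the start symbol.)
Yes, E has productions with common prefix 'a'; E has productions with common prefix '('

Left-factoring is needed when two productions for the same non-terminal
share a common prefix on the right-hand side.

Productions for T:
  T → a + E
  T → ε
Productions for E:
  E → a T
  E → ( E T
  E → ( n
  E → a n E

Found common prefix 'a' in productions for E
Found common prefix '(' in productions for E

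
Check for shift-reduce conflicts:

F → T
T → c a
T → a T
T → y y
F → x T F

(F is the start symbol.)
No shift-reduce conflicts

A shift-reduce conflict occurs when an LR(0) state has both:
  - a complete (reduce) item [A → α .] (dot at the end), and
  - a shift item [B → β . c γ] (dot before a terminal).

Augment with F' → F and build the canonical LR(0) collection (I0 = CLOSURE({[F' → . F]}), then GOTO on every symbol after a dot until no new states appear). It has 12 states:
  I0: { [F → . T], [F → . x T F], [F' → . F], [T → . a T], [T → . c a], [T → . y y] }  — shift
  I1: { [F' → F .] }  — accept
  I2: { [F → T .] }  — reduce
  I3: { [T → . a T], [T → . c a], [T → . y y], [T → a . T] }  — shift
  I4: { [T → c . a] }  — shift
  I5: { [F → x . T F], [T → . a T], [T → . c a], [T → . y y] }  — shift
  I6: { [T → y . y] }  — shift
  I7: { [T → y y .] }  — reduce
  I8: { [F → . T], [F → . x T F], [F → x T . F], [T → . a T], [T → . c a], [T → . y y] }  — shift
  I9: { [F → x T F .] }  — reduce
  I10: { [T → c a .] }  — reduce
  I11: { [T → a T .] }  — reduce

No state contains both a complete item and a shift item.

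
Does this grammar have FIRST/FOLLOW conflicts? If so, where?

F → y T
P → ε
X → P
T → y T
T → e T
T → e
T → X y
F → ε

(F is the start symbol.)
Nullable non-terminals: F, P, X.

F: nullable alternative(s) F → ε; FOLLOW(F) = { $ }
  F → y T: FIRST \ {ε} = { 'y' } — disjoint from FOLLOW(F)
  F → ε: FIRST \ {ε} = { } — this is the only nullable alternative, skip
P has a nullable alternative but only one production, so nothing to check.
X has a nullable alternative but only one production, so nothing to check.

T has no nullable alternative, so no FIRST/FOLLOW check is needed there.

No FIRST/FOLLOW conflicts found.

Answer: No FIRST/FOLLOW conflicts.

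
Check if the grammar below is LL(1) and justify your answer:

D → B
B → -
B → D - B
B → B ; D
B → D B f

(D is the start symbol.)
A grammar is LL(1) if for each non-terminal N with multiple productions, the predict sets of those productions are pairwise disjoint, where PREDICT(N → α) = (FIRST(α) \ {ε}) ∪ (FOLLOW(N) if α ⇒* ε).

Relevant sets:
  FIRST(D) = { '-' }
  FIRST(B) = { '-' }

For B:
  PREDICT(B → '-') = { '-' }
  PREDICT(B → D '-' B) = { '-' }
  PREDICT(B → B ';' D) = { '-' }
  PREDICT(B → D B f) = { '-' }
D has a single production, so nothing to check there.

Conflict found: Predict set conflict for B: { '-' }
The grammar is NOT LL(1).

Answer: No. Predict set conflict for B: { '-' }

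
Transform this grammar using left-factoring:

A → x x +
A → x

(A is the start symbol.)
A → x A'
A' → x +
A' → ε

Left-factoring transforms A → αβ₁ | αβ₂ into A → αA' and A' → β₁ | β₂
(α is the longest common prefix among the alternatives). Repeat until
no nonterminal has two alternatives with a common prefix.

Round 1: A has alternatives sharing prefix 'x'. Introduce A': A → x A'
  Add: A' → x +
  Add: A' → ε

No remaining common prefixes — done.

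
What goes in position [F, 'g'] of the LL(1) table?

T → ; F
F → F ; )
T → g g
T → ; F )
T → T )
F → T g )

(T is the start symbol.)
To find M[F, 'g'], we find productions for F where 'g' is in the predict set (PREDICT(N → α) = (FIRST(α) \ {ε}) ∪ (FOLLOW(N) if α ⇒* ε)).

Relevant sets:
  FIRST(F) = { ';', 'g' }
  FIRST(T) = { ';', 'g' }

F → F ; ): PREDICT = { ';', 'g' }
  'g' is in predict set, so this production goes in M[F, 'g']
F → T g ): PREDICT = { ';', 'g' }
  'g' is in predict set, so this production goes in M[F, 'g']

M[F, 'g'] = F → F ; ), F → T g )  (a multiply-defined cell — the grammar is not LL(1))

Answer: F → F ; ), F → T g )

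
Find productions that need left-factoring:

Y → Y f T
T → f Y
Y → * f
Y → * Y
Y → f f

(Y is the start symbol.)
Left-factoring is needed when two productions for the same non-terminal
share a common prefix on the right-hand side.

Productions for Y:
  Y → Y f T
  Y → * f
  Y → * Y
  Y → f f

Found common prefix '*' in productions for Y

Answer: Yes, Y has productions with common prefix '*'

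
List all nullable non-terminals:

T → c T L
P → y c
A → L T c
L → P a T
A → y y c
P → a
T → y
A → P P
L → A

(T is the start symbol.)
There are no ε-productions, so no non-terminal can derive ε.
No non-terminals are nullable.

Answer: None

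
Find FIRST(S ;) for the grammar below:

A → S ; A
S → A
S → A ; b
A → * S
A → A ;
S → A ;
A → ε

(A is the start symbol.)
FIRST sets of the non-terminals involved (from the grammar, by fixed-point iteration):
  FIRST(S) = { '*', ';', ε }

To compute FIRST(S ;), process the symbols left to right:
Symbol S is a non-terminal. Add FIRST(S) \ {ε} = { '*', ';' }
S is nullable (ε ∈ FIRST(S)), continue to the next symbol.
Symbol ; is a terminal. Add ';' and stop.
FIRST(S ;) = { '*', ';' }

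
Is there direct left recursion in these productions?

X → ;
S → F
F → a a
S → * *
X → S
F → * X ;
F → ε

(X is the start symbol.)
X → ;: starts with ';'
S → F: starts with F
F → a a: starts with a
S → * *: starts with '*'
X → S: starts with S
F → * X ;: starts with '*'
F → ε: starts with ε

No direct left recursion found.

Answer: No direct left recursion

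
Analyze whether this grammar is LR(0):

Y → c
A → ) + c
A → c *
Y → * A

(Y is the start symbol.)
Yes, the grammar is LR(0)

A grammar is LR(0) if no state in the canonical LR(0) collection has:
  - both a shift item (dot before a terminal) and a complete item (shift-reduce conflict), or
  - two or more complete items (reduce-reduce conflict; the accept item [Y' → Y .] counts as a complete item here).

Augment with Y' → Y and build the canonical LR(0) collection (I0 = CLOSURE({[Y' → . Y]}), then GOTO on every symbol after a dot until no new states appear). It has 10 states:
  I0: { [Y → . * A], [Y → . c], [Y' → . Y] }  — shift
  I1: { [A → . ) + c], [A → . c *], [Y → * . A] }  — shift
  I2: { [Y' → Y .] }  — accept
  I3: { [Y → c .] }  — reduce
  I4: { [A → ) . + c] }  — shift
  I5: { [Y → * A .] }  — reduce
  I6: { [A → c . *] }  — shift
  I7: { [A → c * .] }  — reduce
  I8: { [A → ) + . c] }  — shift
  I9: { [A → ) + c .] }  — reduce

Every state is either a pure shift/goto state or contains exactly one complete item and nothing to shift — no conflicts. The grammar is LR(0).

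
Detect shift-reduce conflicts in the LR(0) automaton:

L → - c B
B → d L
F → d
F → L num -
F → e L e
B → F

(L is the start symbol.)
Yes — I7: [F → d .] vs [L → . - c B]

A shift-reduce conflict occurs when an LR(0) state has both:
  - a complete (reduce) item [A → α .] (dot at the end), and
  - a shift item [B → β . c γ] (dot before a terminal).

Augment with L' → L and build the canonical LR(0) collection (I0 = CLOSURE({[L' → . L]}), then GOTO on every symbol after a dot until no new states appear). It has 14 states:
  I0: { [L → . - c B], [L' → . L] }  — shift
  I1: { [L → - . c B] }  — shift
  I2: { [L' → L .] }  — accept
  I3: { [B → . F], [B → . d L], [F → . L num -], [F → . d], [F → . e L e], [L → - c . B], [L → . - c B] }  — shift
  I4: { [L → - c B .] }  — reduce
  I5: { [B → F .] }  — reduce
  I6: { [F → L . num -] }  — shift
  I7: { [B → d . L], [F → d .], [L → . - c B] }  — shift, reduce
  I8: { [F → e . L e], [L → . - c B] }  — shift
  I9: { [F → e L . e] }  — shift
  I10: { [F → e L e .] }  — reduce
  I11: { [B → d L .] }  — reduce
  I12: { [F → L num . -] }  — shift
  I13: { [F → L num - .] }  — reduce

I7 contains reduce item [F → d .] and shift item [L → . - c B] — shift-reduce conflict.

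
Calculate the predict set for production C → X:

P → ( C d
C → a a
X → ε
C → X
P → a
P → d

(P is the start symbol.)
PREDICT(C → X) = (FIRST(RHS) \ {ε}) ∪ (FOLLOW(C) if ε ∈ FIRST(RHS), i.e. RHS ⇒* ε)
FIRST(X) = { ε }
FIRST(X) = { ε }
ε ∈ FIRST(X) (the right-hand side is nullable), so add FOLLOW(C) = { 'd' }
PREDICT(C → X) = { 'd' }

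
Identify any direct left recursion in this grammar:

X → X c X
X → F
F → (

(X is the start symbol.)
X → X c X: LEFT RECURSIVE (starts with X)
X → F: starts with F
F → (: starts with '('

The grammar has direct left recursion on: X.

Answer: Yes, X is left-recursive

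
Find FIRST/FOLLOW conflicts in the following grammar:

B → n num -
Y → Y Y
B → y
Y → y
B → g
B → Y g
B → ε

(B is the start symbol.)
A FIRST/FOLLOW conflict occurs when a non-terminal N has a nullable alternative N → β (β ⇒* ε) and another alternative N → α with FIRST(α) ∩ FOLLOW(N) ≠ ∅: on such a lookahead the parser cannot decide between expanding α and letting N vanish via β.

Nullable non-terminals: B.
FIRST sets used below: FIRST(Y) = { 'y' }

B: nullable alternative(s) B → ε; FOLLOW(B) = { $ }
  B → n num -: FIRST \ {ε} = { 'n' } — disjoint from FOLLOW(B)
  B → y: FIRST \ {ε} = { 'y' } — disjoint from FOLLOW(B)
  B → g: FIRST \ {ε} = { 'g' } — disjoint from FOLLOW(B)
  B → Y g: FIRST \ {ε} = { 'y' } — disjoint from FOLLOW(B)
  B → ε: FIRST \ {ε} = { } — this is the only nullable alternative, skip

Y has no nullable alternative, so no FIRST/FOLLOW check is needed there.

No FIRST/FOLLOW conflicts found.

Answer: No FIRST/FOLLOW conflicts.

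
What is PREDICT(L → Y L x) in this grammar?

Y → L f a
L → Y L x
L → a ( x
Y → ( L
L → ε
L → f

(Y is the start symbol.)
{ '(', 'a', 'f' }

PREDICT(L → Y L x) = (FIRST(RHS) \ {ε}) ∪ (FOLLOW(L) if ε ∈ FIRST(RHS), i.e. RHS ⇒* ε)
FIRST(Y) = { '(', 'a', 'f' }
FIRST(Y L x) = { '(', 'a', 'f' }
ε ∉ FIRST(Y L x), so FOLLOW(L) is not added.
PREDICT(L → Y L x) = { '(', 'a', 'f' }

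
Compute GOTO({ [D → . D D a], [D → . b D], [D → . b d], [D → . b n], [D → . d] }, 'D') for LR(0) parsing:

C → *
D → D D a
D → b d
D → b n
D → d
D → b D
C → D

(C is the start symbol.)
{ [D → . D D a], [D → . b D], [D → . b d], [D → . b n], [D → . d], [D → D . D a] }

GOTO(I, 'D') = CLOSURE({ [A → αX.β] : [A → α.Xβ] ∈ I, X = 'D' })

Items with dot before 'D', with the dot advanced:
  [D → . D D a] → [D → D . D a]
Closure of the advanced items:
  [D → D . D a] has the dot before D: add [D → . D D a], [D → . b d], [D → . b n], [D → . d], [D → . b D]

GOTO = { [D → . D D a], [D → . b D], [D → . b d], [D → . b n], [D → . d], [D → D . D a] }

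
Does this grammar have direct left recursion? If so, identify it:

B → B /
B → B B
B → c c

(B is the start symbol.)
Direct left recursion occurs when N → N α for some non-terminal N (the right-hand side begins with the left-hand side itself).

B → B /: LEFT RECURSIVE (starts with B)
B → B B: LEFT RECURSIVE (starts with B)
B → c c: starts with c

The grammar has direct left recursion on: B.

Answer: Yes, B is left-recursive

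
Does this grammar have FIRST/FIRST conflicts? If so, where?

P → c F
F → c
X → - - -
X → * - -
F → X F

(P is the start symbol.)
No FIRST/FIRST conflicts.

FIRST sets of the non-terminals at (or reachable through a nullable prefix from) the front of some alternative:
  FIRST(X) = { '*', '-' }

Productions for F:
  F → c: FIRST = { 'c' }
  F → X F: FIRST = { '*', '-' }
Productions for X:
  X → - - -: FIRST = { '-' }
  X → * - -: FIRST = { '*' }
P has only one production, so no FIRST/FIRST conflict is possible there.

All alternatives of each non-terminal have pairwise disjoint FIRST sets.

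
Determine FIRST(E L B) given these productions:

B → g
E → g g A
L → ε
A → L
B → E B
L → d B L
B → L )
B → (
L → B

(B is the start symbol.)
{ 'g' }

FIRST sets of the non-terminals involved (from the grammar, by fixed-point iteration):
  FIRST(E) = { 'g' }

To compute FIRST(E L B), process the symbols left to right:
Symbol E is a non-terminal. Add FIRST(E) \ {ε} = { 'g' }
E is not nullable (ε ∉ FIRST(E)), so stop here.
FIRST(E L B) = { 'g' }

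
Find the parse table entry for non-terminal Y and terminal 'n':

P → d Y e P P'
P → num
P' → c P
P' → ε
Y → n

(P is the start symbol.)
Y → n

To find M[Y, 'n'], we find productions for Y where 'n' is in the predict set (PREDICT(N → α) = (FIRST(α) \ {ε}) ∪ (FOLLOW(N) if α ⇒* ε)).

Y → n: PREDICT = { 'n' }
  'n' is in predict set, so this production goes in M[Y, 'n']

M[Y, 'n'] = Y → n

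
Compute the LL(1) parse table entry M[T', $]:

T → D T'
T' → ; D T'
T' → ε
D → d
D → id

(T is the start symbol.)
To find M[T', $], we find productions for T' where $ is in the predict set (PREDICT(N → α) = (FIRST(α) \ {ε}) ∪ (FOLLOW(N) if α ⇒* ε)).

Relevant sets:
  FOLLOW(T') = { $ }

T' → ; D T': PREDICT = { ';' }
T' → ε: PREDICT = { $ }
  $ is in predict set, so this production goes in M[T', $]

M[T', $] = T' → ε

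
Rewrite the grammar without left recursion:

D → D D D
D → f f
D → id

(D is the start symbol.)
D is directly left-recursive. The standard transformation for
  A → A α₁ | ... | A α_m | β₁ | ... | β_n
is
  A  → β₁ A' | ... | β_n A'
  A' → α₁ A' | ... | α_m A' | ε

D → f f becomes D → f f D'
D → id becomes D → id D'
D → D D D becomes D' → D D D'
Add D' → ε

Resulting grammar:
D → f f D'
D → id D'
D' → D D D'
D' → ε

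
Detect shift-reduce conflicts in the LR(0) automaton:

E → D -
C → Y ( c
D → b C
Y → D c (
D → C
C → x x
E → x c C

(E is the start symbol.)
A shift-reduce conflict occurs when an LR(0) state has both:
  - a complete (reduce) item [A → α .] (dot at the end), and
  - a shift item [B → β . c γ] (dot before a terminal).

Augment with E' → E and build the canonical LR(0) collection (I0 = CLOSURE({[E' → . E]}), then GOTO on every symbol after a dot until no new states appear). It has 18 states:
  I0: { [C → . Y ( c], [C → . x x], [D → . C], [D → . b C], [E → . D -], [E → . x c C], [E' → . E], [Y → . D c (] }  — shift
  I1: { [D → C .] }  — reduce
  I2: { [E → D . -], [Y → D . c (] }  — shift
  I3: { [E' → E .] }  — accept
  I4: { [C → Y . ( c] }  — shift
  I5: { [C → . Y ( c], [C → . x x], [D → . C], [D → . b C], [D → b . C], [Y → . D c (] }  — shift
  I6: { [C → x . x], [E → x . c C] }  — shift
  I7: { [C → . Y ( c], [C → . x x], [D → . C], [D → . b C], [E → x c . C], [Y → . D c (] }  — shift
  I8: { [C → x x .] }  — reduce
  I9: { [D → C .], [E → x c C .] }  — 2 reduces
  I10: { [Y → D . c (] }  — shift
  I11: { [C → x . x] }  — shift
  I12: { [Y → D c . (] }  — shift
  I13: { [Y → D c ( .] }  — reduce
  I14: { [D → C .], [D → b C .] }  — 2 reduces
  I15: { [C → Y ( . c] }  — shift
  I16: { [C → Y ( c .] }  — reduce
  I17: { [E → D - .] }  — reduce

No state contains both a complete item and a shift item.

Answer: No shift-reduce conflicts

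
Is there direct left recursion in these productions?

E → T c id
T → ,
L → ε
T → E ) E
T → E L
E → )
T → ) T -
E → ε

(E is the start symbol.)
No direct left recursion

E → T c id: starts with T
T → ,: starts with ','
L → ε: starts with ε
T → E ) E: starts with E
T → E L: starts with E
E → ): starts with ')'
T → ) T -: starts with ')'
E → ε: starts with ε

No direct left recursion found.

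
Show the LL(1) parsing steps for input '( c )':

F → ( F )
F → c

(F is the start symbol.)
LL(1) parsing maintains a stack (initially the start symbol over $) and the input. At each step: if the stack top is a terminal, match it against the current input token; if it is a non-terminal N, replace it with the RHS of M[N, lookahead] (the unique production whose predict set contains the lookahead).

Stack is shown with the top on the left.

Stack    Input    Action
------------------------
F $      ( c ) $  output F → ( F )
( F ) $  ( c ) $  match '('
F ) $    c ) $    output F → c
c ) $    c ) $    match 'c'
) $      ) $      match ')'
$        $        accept

The string is accepted.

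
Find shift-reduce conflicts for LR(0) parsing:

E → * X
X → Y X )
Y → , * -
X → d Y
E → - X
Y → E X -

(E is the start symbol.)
No shift-reduce conflicts

Augment with E' → E and build the canonical LR(0) collection (I0 = CLOSURE({[E' → . E]}), then GOTO on every symbol after a dot until no new states appear). It has 17 states:
  I0: { [E → . * X], [E → . - X], [E' → . E] }  — shift
  I1: { [E → * . X], [E → . * X], [E → . - X], [X → . Y X )], [X → . d Y], [Y → . , * -], [Y → . E X -] }  — shift
  I2: { [E → - . X], [E → . * X], [E → . - X], [X → . Y X )], [X → . d Y], [Y → . , * -], [Y → . E X -] }  — shift
  I3: { [E' → E .] }  — accept
  I4: { [Y → , . * -] }  — shift
  I5: { [E → . * X], [E → . - X], [X → . Y X )], [X → . d Y], [Y → . , * -], [Y → . E X -], [Y → E . X -] }  — shift
  I6: { [E → - X .] }  — reduce
  I7: { [E → . * X], [E → . - X], [X → . Y X )], [X → . d Y], [X → Y . X )], [Y → . , * -], [Y → . E X -] }  — shift
  I8: { [E → . * X], [E → . - X], [X → d . Y], [Y → . , * -], [Y → . E X -] }  — shift
  I9: { [X → d Y .] }  — reduce
  I10: { [X → Y X . )] }  — shift
  I11: { [X → Y X ) .] }  — reduce
  I12: { [Y → E X . -] }  — shift
  I13: { [Y → E X - .] }  — reduce
  I14: { [Y → , * . -] }  — shift
  I15: { [Y → , * - .] }  — reduce
  I16: { [E → * X .] }  — reduce

No state contains both a complete item and a shift item.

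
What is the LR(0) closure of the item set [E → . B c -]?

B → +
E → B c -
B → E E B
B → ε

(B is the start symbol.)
To compute CLOSURE, for each item [A → α.Bβ] where B is a non-terminal, add [B → .γ] for all productions B → γ; repeat for the newly added items until nothing changes.

Start with: [E → . B c -]
  [E → . B c -] has the dot before B: add [B → . +], [B → . E E B], [B → .]
  [B → . E E B] has the dot before E: all E-items already present
No further items can be added.

CLOSURE = { [B → . +], [B → . E E B], [B → .], [E → . B c -] }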